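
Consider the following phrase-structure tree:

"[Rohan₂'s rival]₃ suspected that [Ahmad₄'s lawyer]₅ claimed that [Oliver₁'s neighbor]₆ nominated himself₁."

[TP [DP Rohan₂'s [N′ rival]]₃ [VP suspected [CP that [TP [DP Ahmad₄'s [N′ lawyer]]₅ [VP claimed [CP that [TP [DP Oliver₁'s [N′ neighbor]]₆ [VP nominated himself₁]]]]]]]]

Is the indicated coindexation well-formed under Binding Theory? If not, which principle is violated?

The two coindexed NPs are *Oliver₁* and *himself₁*.
*himself₁* is an anaphor. Principle A requires it to be bound within its binding domain — the embedded TP, whose subject is [Oliver₁'s neighbor]₆.
Within that domain it is c-commanded by *[Oliver₁'s neighbor]₆*, which does not share its index.
*Oliver₁* does not c-command the anaphor at all.
The anaphor is unbound in its domain → Principle A violation.

Principle A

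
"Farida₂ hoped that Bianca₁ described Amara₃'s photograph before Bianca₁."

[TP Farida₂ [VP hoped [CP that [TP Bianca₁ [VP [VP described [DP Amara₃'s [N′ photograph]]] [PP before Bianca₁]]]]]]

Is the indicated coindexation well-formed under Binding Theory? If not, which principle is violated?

Principle C

The two coindexed NPs are *Bianca₁* (the higher occurrence) and *Bianca₁* (the lower occurrence).
*Bianca₁* (the lower occurrence) is an R-expression. Principle C requires it to be free everywhere.
*Bianca₁* (the higher occurrence) c-commands it and carries the same index.
The R-expression is bound → Principle C violation.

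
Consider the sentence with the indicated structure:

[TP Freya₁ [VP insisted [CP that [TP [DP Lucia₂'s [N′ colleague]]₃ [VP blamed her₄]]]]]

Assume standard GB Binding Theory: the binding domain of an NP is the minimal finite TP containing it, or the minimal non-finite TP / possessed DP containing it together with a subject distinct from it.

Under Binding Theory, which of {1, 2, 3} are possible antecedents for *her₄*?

*her* is a pronoun, so Principle B applies: it must be free in its binding domain.
Binding domain of *her₄*: the embedded TP, whose subject is [Lucia₂'s colleague]₃.
*Freya₁* c-commands the pronoun but from outside its binding domain, and is not c-commanded by it → coindexation permitted.
*Lucia₂* and the pronoun do not c-command one another → neither Principle B nor Principle C is at stake; coindexation permitted.
*[Lucia₂'s colleague]₃* c-commands the pronoun within its binding domain → coindexation would violate Principle B.

{1, 2}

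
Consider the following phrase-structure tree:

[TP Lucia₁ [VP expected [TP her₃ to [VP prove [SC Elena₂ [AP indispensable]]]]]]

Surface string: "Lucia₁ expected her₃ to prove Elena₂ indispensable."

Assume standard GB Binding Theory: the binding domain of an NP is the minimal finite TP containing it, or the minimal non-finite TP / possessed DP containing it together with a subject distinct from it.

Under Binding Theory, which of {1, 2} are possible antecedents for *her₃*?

none

*her* is a pronoun, so Principle B applies: it must be free in its binding domain.
Binding domain of *her₃*: the matrix TP, whose subject is Lucia₁.
*Lucia₁* c-commands the pronoun within its binding domain → coindexation would violate Principle B.
*Elena₂*: the pronoun c-commands this R-expression → coindexation would violate Principle C on *Elena₂*.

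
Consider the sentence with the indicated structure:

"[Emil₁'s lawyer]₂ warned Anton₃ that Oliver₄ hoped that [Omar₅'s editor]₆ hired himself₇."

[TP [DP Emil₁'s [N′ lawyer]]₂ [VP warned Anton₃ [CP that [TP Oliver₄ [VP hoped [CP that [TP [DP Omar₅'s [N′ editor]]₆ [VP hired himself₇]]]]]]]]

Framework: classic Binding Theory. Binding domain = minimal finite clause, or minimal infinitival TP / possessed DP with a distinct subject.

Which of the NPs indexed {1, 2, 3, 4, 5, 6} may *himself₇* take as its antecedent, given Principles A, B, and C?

*himself* is an anaphor, so Principle A applies: it must be bound in its binding domain.
Binding domain of *himself₇*: the embedded TP, whose subject is [Omar₅'s editor]₆.
*Emil₁* does not c-command the anaphor → cannot bind it.
*[Emil₁'s lawyer]₂* c-commands the anaphor but is outside its binding domain → cannot satisfy Principle A.
*Anton₃* c-commands the anaphor but is outside its binding domain → cannot satisfy Principle A.
*Oliver₄* c-commands the anaphor but is outside its binding domain → cannot satisfy Principle A.
*Omar₅* does not c-command the anaphor → cannot bind it.
*[Omar₅'s editor]₆* c-commands the anaphor within its binding domain → licit binder.

{6}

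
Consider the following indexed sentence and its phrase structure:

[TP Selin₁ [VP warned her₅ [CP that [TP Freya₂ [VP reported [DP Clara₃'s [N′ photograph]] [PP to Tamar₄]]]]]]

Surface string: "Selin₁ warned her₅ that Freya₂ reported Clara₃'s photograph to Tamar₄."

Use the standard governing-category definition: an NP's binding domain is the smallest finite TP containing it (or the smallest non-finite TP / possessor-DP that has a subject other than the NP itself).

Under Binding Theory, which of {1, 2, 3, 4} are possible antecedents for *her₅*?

none

*her* is a pronoun, so Principle B applies: it must be free in its binding domain.
Binding domain of *her₅*: the matrix TP, whose subject is Selin₁.
*Selin₁* c-commands the pronoun within its binding domain → coindexation would violate Principle B.
*Freya₂*: the pronoun c-commands this R-expression → coindexation would violate Principle C on *Freya₂*.
*Clara₃*: the pronoun c-commands this R-expression → coindexation would violate Principle C on *Clara₃*.
*Tamar₄*: the pronoun c-commands this R-expression → coindexation would violate Principle C on *Tamar₄*.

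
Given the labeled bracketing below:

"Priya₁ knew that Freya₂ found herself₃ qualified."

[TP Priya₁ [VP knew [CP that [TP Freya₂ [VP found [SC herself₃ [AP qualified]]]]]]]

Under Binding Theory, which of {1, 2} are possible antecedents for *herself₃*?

*herself* is an anaphor, so Principle A applies: it must be bound in its binding domain.
Binding domain of *herself₃*: the embedded TP, whose subject is Freya₂.
*Priya₁* c-commands the anaphor but is outside its binding domain → cannot satisfy Principle A.
*Freya₂* c-commands the anaphor within its binding domain → licit binder.

{2}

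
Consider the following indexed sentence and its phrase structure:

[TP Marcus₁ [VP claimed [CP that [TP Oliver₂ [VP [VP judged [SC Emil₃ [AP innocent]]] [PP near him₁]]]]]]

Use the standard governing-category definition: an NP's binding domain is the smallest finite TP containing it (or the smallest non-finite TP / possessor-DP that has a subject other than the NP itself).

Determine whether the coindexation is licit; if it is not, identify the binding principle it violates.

The two coindexed NPs are *Marcus₁* and *him₁*.
*him₁* is a pronoun; its binding domain is the embedded TP, whose subject is Oliver₂. Within that domain it is c-commanded only by *Oliver₂*, which carries a different index — the pronoun is free locally, so Principle B holds.
*Marcus₁* is an R-expression; *him₁* does not c-command it, and no other NP shares its index, so Principle C is satisfied.
All principles are respected.

grammatical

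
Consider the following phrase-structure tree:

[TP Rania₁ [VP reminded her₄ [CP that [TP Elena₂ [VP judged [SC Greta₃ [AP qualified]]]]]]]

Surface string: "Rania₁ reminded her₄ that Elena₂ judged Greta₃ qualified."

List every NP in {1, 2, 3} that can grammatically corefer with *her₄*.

none

*her* is a pronoun, so Principle B applies: it must be free in its binding domain.
Binding domain of *her₄*: the matrix TP, whose subject is Rania₁.
*Rania₁* c-commands the pronoun within its binding domain → coindexation would violate Principle B.
*Elena₂*: the pronoun c-commands this R-expression → coindexation would violate Principle C on *Elena₂*.
*Greta₃*: the pronoun c-commands this R-expression → coindexation would violate Principle C on *Greta₃*.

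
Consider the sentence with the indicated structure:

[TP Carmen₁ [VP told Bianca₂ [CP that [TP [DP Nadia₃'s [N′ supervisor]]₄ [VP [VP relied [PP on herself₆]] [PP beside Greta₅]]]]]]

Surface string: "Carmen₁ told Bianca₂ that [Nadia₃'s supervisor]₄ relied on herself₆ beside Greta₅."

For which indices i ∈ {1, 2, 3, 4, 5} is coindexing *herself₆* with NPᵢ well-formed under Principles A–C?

{4}

*herself* is an anaphor, so Principle A applies: it must be bound in its binding domain.
Binding domain of *herself₆*: the embedded TP, whose subject is [Nadia₃'s supervisor]₄.
*Carmen₁* c-commands the anaphor but is outside its binding domain → cannot satisfy Principle A.
*Bianca₂* c-commands the anaphor but is outside its binding domain → cannot satisfy Principle A.
*Nadia₃* does not c-command the anaphor → cannot bind it.
*[Nadia₃'s supervisor]₄* c-commands the anaphor within its binding domain → licit binder.
*Greta₅* does not c-command the anaphor → cannot bind it.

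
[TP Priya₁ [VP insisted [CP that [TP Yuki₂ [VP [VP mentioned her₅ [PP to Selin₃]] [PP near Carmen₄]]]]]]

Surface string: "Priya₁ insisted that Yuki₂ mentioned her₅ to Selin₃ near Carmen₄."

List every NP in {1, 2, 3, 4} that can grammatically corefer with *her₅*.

{1, 4}

*her* is a pronoun, so Principle B applies: it must be free in its binding domain.
Binding domain of *her₅*: the embedded TP, whose subject is Yuki₂.
*Priya₁* c-commands the pronoun but from outside its binding domain, and is not c-commanded by it → coindexation permitted.
*Yuki₂* c-commands the pronoun within its binding domain → coindexation would violate Principle B.
*Selin₃*: the pronoun c-commands this R-expression → coindexation would violate Principle C on *Selin₃*.
*Carmen₄* and the pronoun do not c-command one another → neither Principle B nor Principle C is at stake; coindexation permitted.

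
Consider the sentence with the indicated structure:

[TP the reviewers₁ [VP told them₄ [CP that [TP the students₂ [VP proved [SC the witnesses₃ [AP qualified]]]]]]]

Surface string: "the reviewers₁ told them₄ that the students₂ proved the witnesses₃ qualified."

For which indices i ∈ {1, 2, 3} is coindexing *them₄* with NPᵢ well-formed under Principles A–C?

*them* is a pronoun, so Principle B applies: it must be free in its binding domain.
Binding domain of *them₄*: the matrix TP, whose subject is the reviewers₁.
*the reviewers₁* c-commands the pronoun within its binding domain → coindexation would violate Principle B.
*the students₂*: the pronoun c-commands this R-expression → coindexation would violate Principle C on *the students₂*.
*the witnesses₃*: the pronoun c-commands this R-expression → coindexation would violate Principle C on *the witnesses₃*.

none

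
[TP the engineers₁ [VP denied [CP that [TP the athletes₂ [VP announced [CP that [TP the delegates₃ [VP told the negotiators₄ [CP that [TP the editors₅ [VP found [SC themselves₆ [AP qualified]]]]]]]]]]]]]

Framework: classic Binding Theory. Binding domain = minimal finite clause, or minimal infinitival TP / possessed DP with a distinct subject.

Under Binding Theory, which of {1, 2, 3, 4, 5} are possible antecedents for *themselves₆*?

*themselves* is an anaphor, so Principle A applies: it must be bound in its binding domain.
Binding domain of *themselves₆*: the embedded TP, whose subject is the editors₅.
*the engineers₁* c-commands the anaphor but is outside its binding domain → cannot satisfy Principle A.
*the athletes₂* c-commands the anaphor but is outside its binding domain → cannot satisfy Principle A.
*the delegates₃* c-commands the anaphor but is outside its binding domain → cannot satisfy Principle A.
*the negotiators₄* c-commands the anaphor but is outside its binding domain → cannot satisfy Principle A.
*the editors₅* c-commands the anaphor within its binding domain → licit binder.

{5}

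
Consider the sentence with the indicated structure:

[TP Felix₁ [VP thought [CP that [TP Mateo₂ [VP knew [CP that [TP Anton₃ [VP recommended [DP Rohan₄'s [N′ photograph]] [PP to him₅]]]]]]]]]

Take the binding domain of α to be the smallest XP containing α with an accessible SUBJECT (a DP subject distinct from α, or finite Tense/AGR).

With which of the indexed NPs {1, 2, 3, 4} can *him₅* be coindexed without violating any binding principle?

*him* is a pronoun, so Principle B applies: it must be free in its binding domain.
Binding domain of *him₅*: the embedded TP, whose subject is Anton₃.
*Felix₁* c-commands the pronoun but from outside its binding domain, and is not c-commanded by it → coindexation permitted.
*Mateo₂* c-commands the pronoun but from outside its binding domain, and is not c-commanded by it → coindexation permitted.
*Anton₃* c-commands the pronoun within its binding domain → coindexation would violate Principle B.
*Rohan₄* and the pronoun do not c-command one another → neither Principle B nor Principle C is at stake; coindexation permitted.

{1, 2, 4}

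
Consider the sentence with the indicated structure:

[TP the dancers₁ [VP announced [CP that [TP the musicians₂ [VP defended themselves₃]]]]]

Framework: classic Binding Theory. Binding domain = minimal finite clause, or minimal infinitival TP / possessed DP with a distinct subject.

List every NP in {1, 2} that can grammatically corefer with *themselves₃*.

*themselves* is an anaphor, so Principle A applies: it must be bound in its binding domain.
Binding domain of *themselves₃*: the embedded TP, whose subject is the musicians₂.
*the dancers₁* c-commands the anaphor but is outside its binding domain → cannot satisfy Principle A.
*the musicians₂* c-commands the anaphor within its binding domain → licit binder.

{2}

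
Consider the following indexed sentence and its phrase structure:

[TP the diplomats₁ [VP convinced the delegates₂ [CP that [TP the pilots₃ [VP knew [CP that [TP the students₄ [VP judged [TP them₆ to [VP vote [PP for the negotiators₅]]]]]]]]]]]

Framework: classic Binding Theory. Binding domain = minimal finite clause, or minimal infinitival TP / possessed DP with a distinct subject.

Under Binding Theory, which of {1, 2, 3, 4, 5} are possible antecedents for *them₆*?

*them* is a pronoun, so Principle B applies: it must be free in its binding domain.
Binding domain of *them₆*: the embedded TP, whose subject is the students₄.
*the diplomats₁* c-commands the pronoun but from outside its binding domain, and is not c-commanded by it → coindexation permitted.
*the delegates₂* c-commands the pronoun but from outside its binding domain, and is not c-commanded by it → coindexation permitted.
*the pilots₃* c-commands the pronoun but from outside its binding domain, and is not c-commanded by it → coindexation permitted.
*the students₄* c-commands the pronoun within its binding domain → coindexation would violate Principle B.
*the negotiators₅*: the pronoun c-commands this R-expression → coindexation would violate Principle C on *the negotiators₅*.

{1, 2, 3}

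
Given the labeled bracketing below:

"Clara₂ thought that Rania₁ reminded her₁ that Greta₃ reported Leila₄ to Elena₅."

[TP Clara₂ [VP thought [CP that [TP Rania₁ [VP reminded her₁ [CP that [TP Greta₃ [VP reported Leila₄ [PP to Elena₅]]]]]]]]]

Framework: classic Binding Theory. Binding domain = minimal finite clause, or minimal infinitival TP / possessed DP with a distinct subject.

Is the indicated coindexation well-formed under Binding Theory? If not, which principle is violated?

Principle B

The two coindexed NPs are *Rania₁* and *her₁*.
*her₁* is a pronoun. Its binding domain is the embedded TP, whose subject is Rania₁.
*Rania₁* c-commands it within that domain and carries the same index.
The pronoun is locally bound → Principle B violation.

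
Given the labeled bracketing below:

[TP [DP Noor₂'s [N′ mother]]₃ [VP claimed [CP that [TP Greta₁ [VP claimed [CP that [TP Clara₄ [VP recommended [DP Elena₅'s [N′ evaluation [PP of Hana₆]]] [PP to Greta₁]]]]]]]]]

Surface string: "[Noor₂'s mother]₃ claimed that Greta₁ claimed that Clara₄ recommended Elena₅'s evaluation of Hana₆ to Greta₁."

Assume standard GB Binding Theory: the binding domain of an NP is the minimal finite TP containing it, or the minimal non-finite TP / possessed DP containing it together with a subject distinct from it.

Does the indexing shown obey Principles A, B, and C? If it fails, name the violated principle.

Principle C

The two coindexed NPs are *Greta₁* (the lower occurrence) and *Greta₁* (the higher occurrence).
*Greta₁* (the lower occurrence) is an R-expression. Principle C requires it to be free everywhere.
*Greta₁* (the higher occurrence) c-commands it and carries the same index.
The R-expression is bound → Principle C violation.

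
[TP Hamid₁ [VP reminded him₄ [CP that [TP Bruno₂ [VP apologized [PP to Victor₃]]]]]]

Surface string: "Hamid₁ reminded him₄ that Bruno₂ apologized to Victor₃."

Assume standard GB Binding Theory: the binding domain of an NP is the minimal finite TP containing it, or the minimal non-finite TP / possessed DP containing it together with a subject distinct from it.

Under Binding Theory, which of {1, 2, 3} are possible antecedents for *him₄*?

none

*him* is a pronoun, so Principle B applies: it must be free in its binding domain.
Binding domain of *him₄*: the matrix TP, whose subject is Hamid₁.
*Hamid₁* c-commands the pronoun within its binding domain → coindexation would violate Principle B.
*Bruno₂*: the pronoun c-commands this R-expression → coindexation would violate Principle C on *Bruno₂*.
*Victor₃*: the pronoun c-commands this R-expression → coindexation would violate Principle C on *Victor₃*.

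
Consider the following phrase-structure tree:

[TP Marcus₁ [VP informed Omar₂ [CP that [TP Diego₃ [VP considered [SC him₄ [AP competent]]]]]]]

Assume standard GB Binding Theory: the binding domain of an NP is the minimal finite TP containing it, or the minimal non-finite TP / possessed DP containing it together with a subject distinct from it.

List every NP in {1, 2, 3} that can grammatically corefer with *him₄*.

*him* is a pronoun, so Principle B applies: it must be free in its binding domain.
Binding domain of *him₄*: the embedded TP, whose subject is Diego₃.
*Marcus₁* c-commands the pronoun but from outside its binding domain, and is not c-commanded by it → coindexation permitted.
*Omar₂* c-commands the pronoun but from outside its binding domain, and is not c-commanded by it → coindexation permitted.
*Diego₃* c-commands the pronoun within its binding domain → coindexation would violate Principle B.

{1, 2}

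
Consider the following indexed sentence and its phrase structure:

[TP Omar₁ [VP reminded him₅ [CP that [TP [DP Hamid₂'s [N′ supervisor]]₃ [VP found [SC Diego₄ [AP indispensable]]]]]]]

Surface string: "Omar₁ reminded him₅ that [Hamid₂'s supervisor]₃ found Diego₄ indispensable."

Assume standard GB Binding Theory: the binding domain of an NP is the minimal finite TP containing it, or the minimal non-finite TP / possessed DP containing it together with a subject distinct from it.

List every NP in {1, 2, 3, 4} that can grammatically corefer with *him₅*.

none

*him* is a pronoun, so Principle B applies: it must be free in its binding domain.
Binding domain of *him₅*: the matrix TP, whose subject is Omar₁.
*Omar₁* c-commands the pronoun within its binding domain → coindexation would violate Principle B.
*Hamid₂*: the pronoun c-commands this R-expression → coindexation would violate Principle C on *Hamid₂*.
*[Hamid₂'s supervisor]₃*: the pronoun c-commands this R-expression → coindexation would violate Principle C on *[Hamid₂'s supervisor]₃*.
*Diego₄*: the pronoun c-commands this R-expression → coindexation would violate Principle C on *Diego₄*.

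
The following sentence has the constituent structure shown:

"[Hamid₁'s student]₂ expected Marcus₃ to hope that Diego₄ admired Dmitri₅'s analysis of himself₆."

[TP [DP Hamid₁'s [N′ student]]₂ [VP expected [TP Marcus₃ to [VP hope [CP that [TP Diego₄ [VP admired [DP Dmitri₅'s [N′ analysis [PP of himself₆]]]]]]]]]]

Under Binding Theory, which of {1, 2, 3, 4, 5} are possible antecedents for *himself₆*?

{5}

*himself* is an anaphor, so Principle A applies: it must be bound in its binding domain.
Binding domain of *himself₆*: the possessed DP, whose subject is Dmitri₅.
*Hamid₁* does not c-command the anaphor → cannot bind it.
*[Hamid₁'s student]₂* c-commands the anaphor but is outside its binding domain → cannot satisfy Principle A.
*Marcus₃* c-commands the anaphor but is outside its binding domain → cannot satisfy Principle A.
*Diego₄* c-commands the anaphor but is outside its binding domain → cannot satisfy Principle A.
*Dmitri₅* c-commands the anaphor within its binding domain → licit binder.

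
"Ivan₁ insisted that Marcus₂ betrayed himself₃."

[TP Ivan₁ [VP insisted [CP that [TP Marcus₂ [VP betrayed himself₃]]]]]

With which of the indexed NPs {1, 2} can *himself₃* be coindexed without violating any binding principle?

*himself* is an anaphor, so Principle A applies: it must be bound in its binding domain.
Binding domain of *himself₃*: the embedded TP, whose subject is Marcus₂.
*Ivan₁* c-commands the anaphor but is outside its binding domain → cannot satisfy Principle A.
*Marcus₂* c-commands the anaphor within its binding domain → licit binder.

{2}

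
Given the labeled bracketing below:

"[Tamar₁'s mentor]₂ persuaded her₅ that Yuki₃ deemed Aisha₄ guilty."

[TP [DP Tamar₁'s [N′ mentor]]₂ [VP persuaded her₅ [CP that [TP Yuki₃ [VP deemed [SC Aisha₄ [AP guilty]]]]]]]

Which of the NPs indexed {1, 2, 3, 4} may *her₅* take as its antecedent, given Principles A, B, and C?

{1}

*her* is a pronoun, so Principle B applies: it must be free in its binding domain.
Binding domain of *her₅*: the matrix TP, whose subject is [Tamar₁'s mentor]₂.
*Tamar₁* and the pronoun do not c-command one another → neither Principle B nor Principle C is at stake; coindexation permitted.
*[Tamar₁'s mentor]₂* c-commands the pronoun within its binding domain → coindexation would violate Principle B.
*Yuki₃*: the pronoun c-commands this R-expression → coindexation would violate Principle C on *Yuki₃*.
*Aisha₄*: the pronoun c-commands this R-expression → coindexation would violate Principle C on *Aisha₄*.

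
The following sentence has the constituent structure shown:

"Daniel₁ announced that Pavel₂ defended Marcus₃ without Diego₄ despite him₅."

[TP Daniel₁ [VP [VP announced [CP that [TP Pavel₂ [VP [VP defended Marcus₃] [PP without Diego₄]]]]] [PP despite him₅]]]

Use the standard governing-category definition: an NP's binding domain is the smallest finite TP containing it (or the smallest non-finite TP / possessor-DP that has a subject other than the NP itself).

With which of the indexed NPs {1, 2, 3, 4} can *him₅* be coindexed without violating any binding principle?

{2, 3, 4}

*him* is a pronoun, so Principle B applies: it must be free in its binding domain.
Binding domain of *him₅*: the matrix TP, whose subject is Daniel₁.
*Daniel₁* c-commands the pronoun within its binding domain → coindexation would violate Principle B.
*Pavel₂* and the pronoun do not c-command one another → neither Principle B nor Principle C is at stake; coindexation permitted.
*Marcus₃* and the pronoun do not c-command one another → neither Principle B nor Principle C is at stake; coindexation permitted.
*Diego₄* and the pronoun do not c-command one another → neither Principle B nor Principle C is at stake; coindexation permitted.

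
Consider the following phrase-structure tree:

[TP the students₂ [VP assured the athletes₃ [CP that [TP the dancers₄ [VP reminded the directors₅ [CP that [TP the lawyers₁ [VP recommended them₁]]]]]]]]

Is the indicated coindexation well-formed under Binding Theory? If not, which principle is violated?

The two coindexed NPs are *the lawyers₁* and *them₁*.
*them₁* is a pronoun. Its binding domain is the embedded TP, whose subject is the lawyers₁.
*the lawyers₁* c-commands it within that domain and carries the same index.
The pronoun is locally bound → Principle B violation.

Principle B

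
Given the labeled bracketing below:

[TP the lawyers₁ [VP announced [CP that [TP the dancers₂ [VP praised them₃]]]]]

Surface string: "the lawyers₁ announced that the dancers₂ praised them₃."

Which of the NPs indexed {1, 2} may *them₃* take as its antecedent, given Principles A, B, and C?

*them* is a pronoun, so Principle B applies: it must be free in its binding domain.
Binding domain of *them₃*: the embedded TP, whose subject is the dancers₂.
*the lawyers₁* c-commands the pronoun but from outside its binding domain, and is not c-commanded by it → coindexation permitted.
*the dancers₂* c-commands the pronoun within its binding domain → coindexation would violate Principle B.

{1}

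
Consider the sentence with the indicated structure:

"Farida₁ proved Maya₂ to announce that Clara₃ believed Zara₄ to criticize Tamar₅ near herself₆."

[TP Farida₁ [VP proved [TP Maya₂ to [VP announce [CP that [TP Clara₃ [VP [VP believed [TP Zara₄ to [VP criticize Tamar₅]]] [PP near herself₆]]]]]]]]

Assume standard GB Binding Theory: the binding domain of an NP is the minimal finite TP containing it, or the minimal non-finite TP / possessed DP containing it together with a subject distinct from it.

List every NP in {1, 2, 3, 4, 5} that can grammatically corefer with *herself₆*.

*herself* is an anaphor, so Principle A applies: it must be bound in its binding domain.
Binding domain of *herself₆*: the embedded TP, whose subject is Clara₃.
*Farida₁* c-commands the anaphor but is outside its binding domain → cannot satisfy Principle A.
*Maya₂* c-commands the anaphor but is outside its binding domain → cannot satisfy Principle A.
*Clara₃* c-commands the anaphor within its binding domain → licit binder.
*Zara₄* does not c-command the anaphor → cannot bind it.
*Tamar₅* does not c-command the anaphor → cannot bind it.

{3}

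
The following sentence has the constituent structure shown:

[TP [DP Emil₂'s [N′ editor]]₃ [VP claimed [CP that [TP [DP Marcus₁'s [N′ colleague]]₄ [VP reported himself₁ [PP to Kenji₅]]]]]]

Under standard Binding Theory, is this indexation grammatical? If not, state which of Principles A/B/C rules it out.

Principle A

The two coindexed NPs are *Marcus₁* and *himself₁*.
*himself₁* is an anaphor. Principle A requires it to be bound within its binding domain — the embedded TP, whose subject is [Marcus₁'s colleague]₄.
Within that domain it is c-commanded by *[Marcus₁'s colleague]₄*, which does not share its index.
*Marcus₁* does not c-command the anaphor at all.
The anaphor is unbound in its domain → Principle A violation.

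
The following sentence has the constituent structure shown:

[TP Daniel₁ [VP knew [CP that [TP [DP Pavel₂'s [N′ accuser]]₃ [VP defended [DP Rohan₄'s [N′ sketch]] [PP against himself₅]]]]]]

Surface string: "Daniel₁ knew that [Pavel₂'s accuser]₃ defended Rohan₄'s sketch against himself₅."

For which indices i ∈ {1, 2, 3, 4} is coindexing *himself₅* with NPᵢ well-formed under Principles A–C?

*himself* is an anaphor, so Principle A applies: it must be bound in its binding domain.
Binding domain of *himself₅*: the embedded TP, whose subject is [Pavel₂'s accuser]₃.
*Daniel₁* c-commands the anaphor but is outside its binding domain → cannot satisfy Principle A.
*Pavel₂* does not c-command the anaphor → cannot bind it.
*[Pavel₂'s accuser]₃* c-commands the anaphor within its binding domain → licit binder.
*Rohan₄* does not c-command the anaphor → cannot bind it.

{3}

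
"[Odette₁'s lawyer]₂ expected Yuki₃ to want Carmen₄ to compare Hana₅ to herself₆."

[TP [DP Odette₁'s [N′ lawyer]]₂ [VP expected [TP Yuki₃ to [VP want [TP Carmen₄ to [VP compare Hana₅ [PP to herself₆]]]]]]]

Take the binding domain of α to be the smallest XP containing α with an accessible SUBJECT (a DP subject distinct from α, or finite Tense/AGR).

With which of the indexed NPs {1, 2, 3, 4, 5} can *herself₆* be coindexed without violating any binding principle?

{4, 5}

*herself* is an anaphor, so Principle A applies: it must be bound in its binding domain.
Binding domain of *herself₆*: the embedded TP, whose subject is Carmen₄.
*Odette₁* does not c-command the anaphor → cannot bind it.
*[Odette₁'s lawyer]₂* c-commands the anaphor but is outside its binding domain → cannot satisfy Principle A.
*Yuki₃* c-commands the anaphor but is outside its binding domain → cannot satisfy Principle A.
*Carmen₄* c-commands the anaphor within its binding domain → licit binder.
*Hana₅* c-commands the anaphor within its binding domain → licit binder.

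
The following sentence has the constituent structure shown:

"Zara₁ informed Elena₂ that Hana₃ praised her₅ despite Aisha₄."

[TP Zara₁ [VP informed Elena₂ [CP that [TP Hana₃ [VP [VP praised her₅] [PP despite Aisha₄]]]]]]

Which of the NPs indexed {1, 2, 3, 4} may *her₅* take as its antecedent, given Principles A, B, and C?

{1, 2, 4}

*her* is a pronoun, so Principle B applies: it must be free in its binding domain.
Binding domain of *her₅*: the embedded TP, whose subject is Hana₃.
*Zara₁* c-commands the pronoun but from outside its binding domain, and is not c-commanded by it → coindexation permitted.
*Elena₂* c-commands the pronoun but from outside its binding domain, and is not c-commanded by it → coindexation permitted.
*Hana₃* c-commands the pronoun within its binding domain → coindexation would violate Principle B.
*Aisha₄* and the pronoun do not c-command one another → neither Principle B nor Principle C is at stake; coindexation permitted.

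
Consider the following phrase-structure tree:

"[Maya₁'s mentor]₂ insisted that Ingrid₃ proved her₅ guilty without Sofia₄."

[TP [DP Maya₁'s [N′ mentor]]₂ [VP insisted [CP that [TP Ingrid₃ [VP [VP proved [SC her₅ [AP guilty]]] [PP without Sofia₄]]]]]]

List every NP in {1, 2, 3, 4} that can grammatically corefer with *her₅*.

*her* is a pronoun, so Principle B applies: it must be free in its binding domain.
Binding domain of *her₅*: the embedded TP, whose subject is Ingrid₃.
*Maya₁* and the pronoun do not c-command one another → neither Principle B nor Principle C is at stake; coindexation permitted.
*[Maya₁'s mentor]₂* c-commands the pronoun but from outside its binding domain, and is not c-commanded by it → coindexation permitted.
*Ingrid₃* c-commands the pronoun within its binding domain → coindexation would violate Principle B.
*Sofia₄* and the pronoun do not c-command one another → neither Principle B nor Principle C is at stake; coindexation permitted.

{1, 2, 4}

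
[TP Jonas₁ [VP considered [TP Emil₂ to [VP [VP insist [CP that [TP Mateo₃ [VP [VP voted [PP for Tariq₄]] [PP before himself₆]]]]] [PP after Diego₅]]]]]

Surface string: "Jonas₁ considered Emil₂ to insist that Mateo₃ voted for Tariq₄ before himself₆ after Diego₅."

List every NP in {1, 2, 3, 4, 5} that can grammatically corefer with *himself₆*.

*himself* is an anaphor, so Principle A applies: it must be bound in its binding domain.
Binding domain of *himself₆*: the embedded TP, whose subject is Mateo₃.
*Jonas₁* c-commands the anaphor but is outside its binding domain → cannot satisfy Principle A.
*Emil₂* c-commands the anaphor but is outside its binding domain → cannot satisfy Principle A.
*Mateo₃* c-commands the anaphor within its binding domain → licit binder.
*Tariq₄* does not c-command the anaphor → cannot bind it.
*Diego₅* does not c-command the anaphor → cannot bind it.

{3}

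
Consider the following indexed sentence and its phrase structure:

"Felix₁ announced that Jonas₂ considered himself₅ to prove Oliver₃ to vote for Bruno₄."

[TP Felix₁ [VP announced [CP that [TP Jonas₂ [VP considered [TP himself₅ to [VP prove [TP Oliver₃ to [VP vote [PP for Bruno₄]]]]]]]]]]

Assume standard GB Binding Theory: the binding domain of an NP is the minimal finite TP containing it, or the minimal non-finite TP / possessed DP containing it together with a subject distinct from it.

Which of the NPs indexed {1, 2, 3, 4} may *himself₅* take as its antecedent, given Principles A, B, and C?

{2}

*himself* is an anaphor, so Principle A applies: it must be bound in its binding domain.
Binding domain of *himself₅*: the embedded TP, whose subject is Jonas₂.
*Felix₁* c-commands the anaphor but is outside its binding domain → cannot satisfy Principle A.
*Jonas₂* c-commands the anaphor within its binding domain → licit binder.
*Oliver₃* does not c-command the anaphor → cannot bind it.
*Bruno₄* does not c-command the anaphor → cannot bind it.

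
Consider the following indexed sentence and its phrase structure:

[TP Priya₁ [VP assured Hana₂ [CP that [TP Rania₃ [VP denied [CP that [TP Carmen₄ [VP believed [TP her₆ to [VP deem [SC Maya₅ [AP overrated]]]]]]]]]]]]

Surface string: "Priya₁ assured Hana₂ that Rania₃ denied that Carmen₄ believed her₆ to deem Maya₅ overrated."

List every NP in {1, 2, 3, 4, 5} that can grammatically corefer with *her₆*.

{1, 2, 3}

*her* is a pronoun, so Principle B applies: it must be free in its binding domain.
Binding domain of *her₆*: the embedded TP, whose subject is Carmen₄.
*Priya₁* c-commands the pronoun but from outside its binding domain, and is not c-commanded by it → coindexation permitted.
*Hana₂* c-commands the pronoun but from outside its binding domain, and is not c-commanded by it → coindexation permitted.
*Rania₃* c-commands the pronoun but from outside its binding domain, and is not c-commanded by it → coindexation permitted.
*Carmen₄* c-commands the pronoun within its binding domain → coindexation would violate Principle B.
*Maya₅*: the pronoun c-commands this R-expression → coindexation would violate Principle C on *Maya₅*.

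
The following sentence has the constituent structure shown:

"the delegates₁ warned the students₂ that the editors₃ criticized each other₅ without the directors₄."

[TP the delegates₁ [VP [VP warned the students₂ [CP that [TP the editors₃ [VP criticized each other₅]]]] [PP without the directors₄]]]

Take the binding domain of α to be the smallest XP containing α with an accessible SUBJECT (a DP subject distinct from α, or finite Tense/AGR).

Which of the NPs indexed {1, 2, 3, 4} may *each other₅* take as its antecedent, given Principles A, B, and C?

{3}

*each other* is an anaphor, so Principle A applies: it must be bound in its binding domain.
Binding domain of *each other₅*: the embedded TP, whose subject is the editors₃.
*the delegates₁* c-commands the anaphor but is outside its binding domain → cannot satisfy Principle A.
*the students₂* c-commands the anaphor but is outside its binding domain → cannot satisfy Principle A.
*the editors₃* c-commands the anaphor within its binding domain → licit binder.
*the directors₄* does not c-command the anaphor → cannot bind it.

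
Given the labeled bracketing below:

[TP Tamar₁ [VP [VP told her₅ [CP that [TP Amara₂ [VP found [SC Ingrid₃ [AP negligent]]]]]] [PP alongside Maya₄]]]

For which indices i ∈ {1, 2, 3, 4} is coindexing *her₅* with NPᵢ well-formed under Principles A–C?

{4}

*her* is a pronoun, so Principle B applies: it must be free in its binding domain.
Binding domain of *her₅*: the matrix TP, whose subject is Tamar₁.
*Tamar₁* c-commands the pronoun within its binding domain → coindexation would violate Principle B.
*Amara₂*: the pronoun c-commands this R-expression → coindexation would violate Principle C on *Amara₂*.
*Ingrid₃*: the pronoun c-commands this R-expression → coindexation would violate Principle C on *Ingrid₃*.
*Maya₄* and the pronoun do not c-command one another → neither Principle B nor Principle C is at stake; coindexation permitted.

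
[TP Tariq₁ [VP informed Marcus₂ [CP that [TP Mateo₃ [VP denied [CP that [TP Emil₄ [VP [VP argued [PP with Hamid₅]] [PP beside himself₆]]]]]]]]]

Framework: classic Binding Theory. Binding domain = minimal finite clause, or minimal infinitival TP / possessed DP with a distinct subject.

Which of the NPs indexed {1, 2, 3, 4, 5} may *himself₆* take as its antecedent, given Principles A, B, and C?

{4}

*himself* is an anaphor, so Principle A applies: it must be bound in its binding domain.
Binding domain of *himself₆*: the embedded TP, whose subject is Emil₄.
*Tariq₁* c-commands the anaphor but is outside its binding domain → cannot satisfy Principle A.
*Marcus₂* c-commands the anaphor but is outside its binding domain → cannot satisfy Principle A.
*Mateo₃* c-commands the anaphor but is outside its binding domain → cannot satisfy Principle A.
*Emil₄* c-commands the anaphor within its binding domain → licit binder.
*Hamid₅* does not c-command the anaphor → cannot bind it.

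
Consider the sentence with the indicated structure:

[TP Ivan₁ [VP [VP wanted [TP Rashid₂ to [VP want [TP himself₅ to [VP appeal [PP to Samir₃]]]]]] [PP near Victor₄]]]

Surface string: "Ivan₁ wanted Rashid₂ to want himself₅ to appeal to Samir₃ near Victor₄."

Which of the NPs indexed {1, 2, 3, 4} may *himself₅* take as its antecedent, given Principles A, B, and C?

{2}

*himself* is an anaphor, so Principle A applies: it must be bound in its binding domain.
Binding domain of *himself₅*: the embedded TP, whose subject is Rashid₂.
*Ivan₁* c-commands the anaphor but is outside its binding domain → cannot satisfy Principle A.
*Rashid₂* c-commands the anaphor within its binding domain → licit binder.
*Samir₃* does not c-command the anaphor → cannot bind it.
*Victor₄* does not c-command the anaphor → cannot bind it.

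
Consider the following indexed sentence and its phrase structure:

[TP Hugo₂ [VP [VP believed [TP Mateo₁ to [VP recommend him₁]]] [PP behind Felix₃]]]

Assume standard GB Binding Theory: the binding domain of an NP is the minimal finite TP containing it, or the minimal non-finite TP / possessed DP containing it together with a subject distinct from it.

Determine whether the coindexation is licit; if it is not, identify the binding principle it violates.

Principle B

The two coindexed NPs are *Mateo₁* and *him₁*.
*him₁* is a pronoun. Its binding domain is the embedded TP, whose subject is Mateo₁.
*Mateo₁* c-commands it within that domain and carries the same index.
The pronoun is locally bound → Principle B violation.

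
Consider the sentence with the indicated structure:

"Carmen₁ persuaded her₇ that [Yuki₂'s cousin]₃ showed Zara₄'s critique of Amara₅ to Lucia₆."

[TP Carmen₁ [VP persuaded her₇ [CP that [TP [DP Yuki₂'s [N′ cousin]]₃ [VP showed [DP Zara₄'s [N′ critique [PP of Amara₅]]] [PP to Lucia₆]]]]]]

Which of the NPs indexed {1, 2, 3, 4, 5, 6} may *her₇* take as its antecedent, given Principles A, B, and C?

none

*her* is a pronoun, so Principle B applies: it must be free in its binding domain.
Binding domain of *her₇*: the matrix TP, whose subject is Carmen₁.
*Carmen₁* c-commands the pronoun within its binding domain → coindexation would violate Principle B.
*Yuki₂*: the pronoun c-commands this R-expression → coindexation would violate Principle C on *Yuki₂*.
*[Yuki₂'s cousin]₃*: the pronoun c-commands this R-expression → coindexation would violate Principle C on *[Yuki₂'s cousin]₃*.
*Zara₄*: the pronoun c-commands this R-expression → coindexation would violate Principle C on *Zara₄*.
*Amara₅*: the pronoun c-commands this R-expression → coindexation would violate Principle C on *Amara₅*.
*Lucia₆*: the pronoun c-commands this R-expression → coindexation would violate Principle C on *Lucia₆*.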